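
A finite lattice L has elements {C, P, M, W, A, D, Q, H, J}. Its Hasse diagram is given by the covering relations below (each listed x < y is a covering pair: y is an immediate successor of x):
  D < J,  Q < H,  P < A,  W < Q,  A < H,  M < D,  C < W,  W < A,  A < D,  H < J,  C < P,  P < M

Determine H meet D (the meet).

Common lower bounds of {H, D}: A, C, P, W.
The greatest among these is A.

A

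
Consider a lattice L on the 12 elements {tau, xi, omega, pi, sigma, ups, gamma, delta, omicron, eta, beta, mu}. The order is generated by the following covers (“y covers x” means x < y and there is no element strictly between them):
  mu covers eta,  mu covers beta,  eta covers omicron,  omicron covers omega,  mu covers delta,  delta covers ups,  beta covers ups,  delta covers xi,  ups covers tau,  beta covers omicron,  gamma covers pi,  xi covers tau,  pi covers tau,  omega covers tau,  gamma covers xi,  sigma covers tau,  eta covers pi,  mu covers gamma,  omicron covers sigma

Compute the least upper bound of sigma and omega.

Common upper bounds of {sigma, omega}: beta, eta, mu, omicron.
The least among these is omicron.

omicron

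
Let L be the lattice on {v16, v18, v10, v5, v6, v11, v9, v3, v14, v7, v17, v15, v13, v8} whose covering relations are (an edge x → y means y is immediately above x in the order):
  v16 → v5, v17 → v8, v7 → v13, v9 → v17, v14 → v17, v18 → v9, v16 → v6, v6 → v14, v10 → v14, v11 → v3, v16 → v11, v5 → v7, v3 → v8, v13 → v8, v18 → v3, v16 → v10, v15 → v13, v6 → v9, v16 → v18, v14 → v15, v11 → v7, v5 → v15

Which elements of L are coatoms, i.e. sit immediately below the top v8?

v13, v17, v3

The coatoms are exactly the elements covered by v8: v13, v17, v3.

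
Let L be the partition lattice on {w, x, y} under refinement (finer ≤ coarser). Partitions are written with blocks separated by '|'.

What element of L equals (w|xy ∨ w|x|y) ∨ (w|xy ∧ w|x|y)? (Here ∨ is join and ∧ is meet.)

w|xy ∨ w|x|y = w|xy
w|xy ∧ w|x|y = w|x|y
w|xy ∨ w|x|y = w|xy

w|xy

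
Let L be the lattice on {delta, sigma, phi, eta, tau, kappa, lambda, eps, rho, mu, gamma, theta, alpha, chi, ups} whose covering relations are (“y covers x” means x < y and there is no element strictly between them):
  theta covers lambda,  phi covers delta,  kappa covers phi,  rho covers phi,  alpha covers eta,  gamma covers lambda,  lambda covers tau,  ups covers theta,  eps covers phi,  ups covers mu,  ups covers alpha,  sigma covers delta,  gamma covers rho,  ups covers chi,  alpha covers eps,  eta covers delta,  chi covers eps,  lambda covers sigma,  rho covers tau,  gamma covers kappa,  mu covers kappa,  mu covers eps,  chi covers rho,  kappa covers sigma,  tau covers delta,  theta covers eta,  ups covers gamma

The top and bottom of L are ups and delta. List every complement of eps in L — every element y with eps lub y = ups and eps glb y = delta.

lambda, theta

Need y with eps ∨ y = ups and eps ∧ y = delta.
Checking each element gives: lambda, theta.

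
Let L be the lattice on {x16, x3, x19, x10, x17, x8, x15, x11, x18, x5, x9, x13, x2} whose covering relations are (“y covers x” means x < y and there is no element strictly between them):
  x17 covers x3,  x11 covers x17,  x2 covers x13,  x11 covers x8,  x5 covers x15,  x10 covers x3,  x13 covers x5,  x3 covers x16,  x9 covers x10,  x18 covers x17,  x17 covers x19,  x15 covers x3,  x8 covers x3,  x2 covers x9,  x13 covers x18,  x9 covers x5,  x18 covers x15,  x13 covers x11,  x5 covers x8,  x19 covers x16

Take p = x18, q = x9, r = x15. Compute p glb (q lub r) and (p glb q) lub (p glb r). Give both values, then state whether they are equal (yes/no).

q lub r = x9, so p glb (q lub r) = x18 glb x9 = x15.
p glb q = x15 and p glb r = x15, so (p glb q) lub (p glb r) = x15 lub x15 = x15.
Equal: yes.

x15; x15; yes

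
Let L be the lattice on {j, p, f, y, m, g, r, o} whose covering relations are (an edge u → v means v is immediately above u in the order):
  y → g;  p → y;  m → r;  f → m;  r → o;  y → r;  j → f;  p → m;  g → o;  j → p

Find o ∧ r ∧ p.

Common lower bounds of {o, r, p}: j, p.
The greatest among these is p.

p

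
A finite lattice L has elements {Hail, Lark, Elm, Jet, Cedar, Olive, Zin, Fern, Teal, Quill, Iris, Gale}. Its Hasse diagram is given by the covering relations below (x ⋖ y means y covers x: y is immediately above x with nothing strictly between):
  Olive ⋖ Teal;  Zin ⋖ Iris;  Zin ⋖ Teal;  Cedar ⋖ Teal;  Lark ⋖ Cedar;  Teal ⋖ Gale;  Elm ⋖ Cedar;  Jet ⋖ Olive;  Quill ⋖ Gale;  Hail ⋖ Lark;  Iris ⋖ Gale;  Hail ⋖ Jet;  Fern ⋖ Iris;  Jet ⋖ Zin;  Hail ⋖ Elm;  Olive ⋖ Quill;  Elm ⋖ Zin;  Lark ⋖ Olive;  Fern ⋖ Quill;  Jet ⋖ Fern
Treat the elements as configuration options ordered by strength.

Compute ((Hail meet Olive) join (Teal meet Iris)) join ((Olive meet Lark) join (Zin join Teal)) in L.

Hail ∧ Olive = Hail
Teal ∧ Iris = Zin
Hail ∨ Zin = Zin
Olive ∧ Lark = Lark
Zin ∨ Teal = Teal
Lark ∨ Teal = Teal
Zin ∨ Teal = Teal

Teal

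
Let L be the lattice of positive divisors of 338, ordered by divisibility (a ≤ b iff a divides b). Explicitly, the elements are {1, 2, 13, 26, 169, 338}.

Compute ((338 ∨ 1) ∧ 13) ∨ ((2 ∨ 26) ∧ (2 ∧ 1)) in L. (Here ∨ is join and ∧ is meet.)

13

338 ∨ 1 = 338
338 ∧ 13 = 13
2 ∨ 26 = 26
2 ∧ 1 = 1
26 ∧ 1 = 1
13 ∨ 1 = 13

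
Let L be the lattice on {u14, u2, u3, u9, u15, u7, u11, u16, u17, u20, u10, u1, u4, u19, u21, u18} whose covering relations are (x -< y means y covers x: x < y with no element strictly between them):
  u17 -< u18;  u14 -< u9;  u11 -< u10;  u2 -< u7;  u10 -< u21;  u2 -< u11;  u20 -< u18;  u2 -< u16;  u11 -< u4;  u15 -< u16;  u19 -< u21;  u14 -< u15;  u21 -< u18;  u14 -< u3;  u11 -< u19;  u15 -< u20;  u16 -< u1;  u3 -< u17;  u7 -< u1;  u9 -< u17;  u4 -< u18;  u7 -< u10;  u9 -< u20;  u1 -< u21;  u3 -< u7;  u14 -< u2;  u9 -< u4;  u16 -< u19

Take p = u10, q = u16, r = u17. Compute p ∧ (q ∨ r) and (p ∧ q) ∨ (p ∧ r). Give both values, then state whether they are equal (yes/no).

q ∨ r = u18, so p ∧ (q ∨ r) = u10 ∧ u18 = u10.
p ∧ q = u2 and p ∧ r = u3, so (p ∧ q) ∨ (p ∧ r) = u2 ∨ u3 = u7.
Equal: no.

u10; u7; no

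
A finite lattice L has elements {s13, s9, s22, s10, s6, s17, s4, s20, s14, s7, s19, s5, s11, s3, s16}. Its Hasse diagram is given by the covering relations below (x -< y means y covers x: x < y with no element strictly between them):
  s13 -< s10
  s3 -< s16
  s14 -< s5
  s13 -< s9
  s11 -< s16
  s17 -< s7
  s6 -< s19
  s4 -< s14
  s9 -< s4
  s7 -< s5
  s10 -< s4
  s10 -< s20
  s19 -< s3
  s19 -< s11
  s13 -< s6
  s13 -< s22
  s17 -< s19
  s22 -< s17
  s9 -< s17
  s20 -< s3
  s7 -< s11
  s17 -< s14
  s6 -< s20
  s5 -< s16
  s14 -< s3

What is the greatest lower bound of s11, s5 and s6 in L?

Common lower bounds of {s11, s5, s6}: s13.
The greatest among these is s13.

s13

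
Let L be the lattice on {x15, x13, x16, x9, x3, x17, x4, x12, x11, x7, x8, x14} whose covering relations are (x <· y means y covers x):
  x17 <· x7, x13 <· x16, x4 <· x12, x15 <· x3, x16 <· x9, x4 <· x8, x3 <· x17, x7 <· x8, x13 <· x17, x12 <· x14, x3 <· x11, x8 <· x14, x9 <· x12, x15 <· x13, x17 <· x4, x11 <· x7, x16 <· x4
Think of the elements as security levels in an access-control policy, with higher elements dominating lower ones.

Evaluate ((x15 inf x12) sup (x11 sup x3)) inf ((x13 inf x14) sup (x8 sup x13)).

x15 ∧ x12 = x15
x11 ∨ x3 = x11
x15 ∨ x11 = x11
x13 ∧ x14 = x13
x8 ∨ x13 = x8
x13 ∨ x8 = x8
x11 ∧ x8 = x11

x11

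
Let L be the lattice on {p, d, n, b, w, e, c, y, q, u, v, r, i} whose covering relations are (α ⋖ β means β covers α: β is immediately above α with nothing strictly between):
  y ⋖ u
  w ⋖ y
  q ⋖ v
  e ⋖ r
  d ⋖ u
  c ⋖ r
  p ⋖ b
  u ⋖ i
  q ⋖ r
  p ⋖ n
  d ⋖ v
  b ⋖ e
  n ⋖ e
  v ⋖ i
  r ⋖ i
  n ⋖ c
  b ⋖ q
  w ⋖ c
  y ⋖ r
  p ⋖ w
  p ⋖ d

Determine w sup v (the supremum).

Common upper bounds of {w, v}: i.
The least among these is i.

i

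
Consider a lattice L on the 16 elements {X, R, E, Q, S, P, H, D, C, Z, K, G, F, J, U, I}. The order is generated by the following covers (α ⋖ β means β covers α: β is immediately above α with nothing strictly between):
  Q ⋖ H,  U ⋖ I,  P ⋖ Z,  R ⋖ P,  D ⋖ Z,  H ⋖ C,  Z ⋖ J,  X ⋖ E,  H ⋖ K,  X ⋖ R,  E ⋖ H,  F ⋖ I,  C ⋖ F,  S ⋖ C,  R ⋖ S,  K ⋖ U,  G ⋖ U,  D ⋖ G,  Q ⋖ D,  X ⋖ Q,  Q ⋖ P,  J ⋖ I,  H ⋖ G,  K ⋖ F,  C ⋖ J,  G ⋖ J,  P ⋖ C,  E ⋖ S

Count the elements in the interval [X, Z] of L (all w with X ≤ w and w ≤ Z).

6

The interval [X, Z] = {D, P, Q, R, X, Z}, which has 6 elements.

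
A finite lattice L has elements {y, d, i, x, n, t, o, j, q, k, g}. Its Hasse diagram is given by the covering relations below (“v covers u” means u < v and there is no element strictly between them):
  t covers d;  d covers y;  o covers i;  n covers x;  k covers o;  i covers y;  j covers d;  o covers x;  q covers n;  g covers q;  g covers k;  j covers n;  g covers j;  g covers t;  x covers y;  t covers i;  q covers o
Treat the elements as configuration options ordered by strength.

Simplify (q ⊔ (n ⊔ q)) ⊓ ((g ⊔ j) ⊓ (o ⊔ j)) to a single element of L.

q

n ∨ q = q
q ∨ q = q
g ∨ j = g
o ∨ j = g
g ∧ g = g
q ∧ g = q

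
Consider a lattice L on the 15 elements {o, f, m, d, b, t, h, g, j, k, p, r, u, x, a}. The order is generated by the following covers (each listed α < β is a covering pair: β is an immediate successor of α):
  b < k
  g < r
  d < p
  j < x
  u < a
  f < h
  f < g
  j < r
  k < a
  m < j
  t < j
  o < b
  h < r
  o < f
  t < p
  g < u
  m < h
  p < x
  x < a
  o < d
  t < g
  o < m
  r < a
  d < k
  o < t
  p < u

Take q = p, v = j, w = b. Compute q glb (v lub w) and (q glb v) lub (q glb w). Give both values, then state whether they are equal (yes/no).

v lub w = a, so q glb (v lub w) = p glb a = p.
q glb v = t and q glb w = o, so (q glb v) lub (q glb w) = t lub o = t.
Equal: no.

p; t; no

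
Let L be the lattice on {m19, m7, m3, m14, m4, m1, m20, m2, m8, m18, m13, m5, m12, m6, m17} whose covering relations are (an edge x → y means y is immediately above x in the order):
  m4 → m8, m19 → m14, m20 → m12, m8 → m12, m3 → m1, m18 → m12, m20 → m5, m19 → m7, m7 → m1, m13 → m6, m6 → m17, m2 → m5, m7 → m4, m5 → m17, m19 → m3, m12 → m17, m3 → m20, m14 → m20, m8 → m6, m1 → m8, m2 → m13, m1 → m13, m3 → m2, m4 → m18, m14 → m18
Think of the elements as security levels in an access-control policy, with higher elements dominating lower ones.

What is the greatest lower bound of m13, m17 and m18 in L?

m7

Common lower bounds of {m13, m17, m18}: m19, m7.
The greatest among these is m7.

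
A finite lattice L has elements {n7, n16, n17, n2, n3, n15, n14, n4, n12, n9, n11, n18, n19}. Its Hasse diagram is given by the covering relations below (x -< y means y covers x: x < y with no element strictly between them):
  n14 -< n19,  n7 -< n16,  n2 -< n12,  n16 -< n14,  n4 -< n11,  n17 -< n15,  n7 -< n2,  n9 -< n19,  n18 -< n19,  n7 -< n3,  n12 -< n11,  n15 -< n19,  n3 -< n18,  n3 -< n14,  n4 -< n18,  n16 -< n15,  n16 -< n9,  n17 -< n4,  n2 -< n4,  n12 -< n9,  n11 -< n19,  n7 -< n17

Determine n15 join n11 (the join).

Common upper bounds of {n15, n11}: n19.
The least among these is n19.

n19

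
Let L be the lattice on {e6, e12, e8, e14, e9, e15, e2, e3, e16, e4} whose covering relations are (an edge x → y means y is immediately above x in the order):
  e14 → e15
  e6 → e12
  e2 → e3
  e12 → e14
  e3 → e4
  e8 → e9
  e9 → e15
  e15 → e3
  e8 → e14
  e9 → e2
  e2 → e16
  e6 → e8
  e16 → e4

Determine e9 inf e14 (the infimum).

e8

Common lower bounds of {e9, e14}: e6, e8.
The greatest among these is e8.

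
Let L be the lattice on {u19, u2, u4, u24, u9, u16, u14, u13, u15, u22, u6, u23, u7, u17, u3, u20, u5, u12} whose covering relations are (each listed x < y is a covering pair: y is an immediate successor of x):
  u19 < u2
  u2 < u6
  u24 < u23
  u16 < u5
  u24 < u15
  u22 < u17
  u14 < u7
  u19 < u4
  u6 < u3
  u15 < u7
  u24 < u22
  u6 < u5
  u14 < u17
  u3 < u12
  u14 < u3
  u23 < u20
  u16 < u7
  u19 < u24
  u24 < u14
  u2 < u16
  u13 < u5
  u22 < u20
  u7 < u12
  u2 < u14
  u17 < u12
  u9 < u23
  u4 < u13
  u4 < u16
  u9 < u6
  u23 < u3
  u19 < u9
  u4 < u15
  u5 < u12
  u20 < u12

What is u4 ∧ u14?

Common lower bounds of {u4, u14}: u19.
The greatest among these is u19.

u19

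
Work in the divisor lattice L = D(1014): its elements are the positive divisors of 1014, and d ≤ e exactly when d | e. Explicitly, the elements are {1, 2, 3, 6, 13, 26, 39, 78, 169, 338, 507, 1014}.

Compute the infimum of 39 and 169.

Common lower bounds of {39, 169}: 1, 13.
The greatest among these is 13.

13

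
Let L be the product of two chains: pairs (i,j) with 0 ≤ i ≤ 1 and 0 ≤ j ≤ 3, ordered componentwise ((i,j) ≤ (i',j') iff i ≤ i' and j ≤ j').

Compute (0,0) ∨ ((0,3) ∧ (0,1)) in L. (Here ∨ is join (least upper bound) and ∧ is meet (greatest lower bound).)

(0,1)

(0,3) ∧ (0,1) = (0,1)
(0,0) ∨ (0,1) = (0,1)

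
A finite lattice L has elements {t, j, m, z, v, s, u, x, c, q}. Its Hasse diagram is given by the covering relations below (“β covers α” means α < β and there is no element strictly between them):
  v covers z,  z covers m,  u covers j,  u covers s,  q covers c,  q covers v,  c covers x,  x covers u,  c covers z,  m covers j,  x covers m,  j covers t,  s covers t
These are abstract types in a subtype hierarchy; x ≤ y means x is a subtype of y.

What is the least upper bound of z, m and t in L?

z

Common upper bounds of {z, m, t}: c, q, v, z.
The least among these is z.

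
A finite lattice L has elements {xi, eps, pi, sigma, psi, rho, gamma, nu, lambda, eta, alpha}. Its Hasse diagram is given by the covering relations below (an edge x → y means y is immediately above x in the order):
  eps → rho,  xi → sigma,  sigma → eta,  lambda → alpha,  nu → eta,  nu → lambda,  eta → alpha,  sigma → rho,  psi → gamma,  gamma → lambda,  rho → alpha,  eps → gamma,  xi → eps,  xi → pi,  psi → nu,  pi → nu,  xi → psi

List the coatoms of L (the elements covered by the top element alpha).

The coatoms are exactly the elements covered by alpha: eta, lambda, rho.

eta, lambda, rho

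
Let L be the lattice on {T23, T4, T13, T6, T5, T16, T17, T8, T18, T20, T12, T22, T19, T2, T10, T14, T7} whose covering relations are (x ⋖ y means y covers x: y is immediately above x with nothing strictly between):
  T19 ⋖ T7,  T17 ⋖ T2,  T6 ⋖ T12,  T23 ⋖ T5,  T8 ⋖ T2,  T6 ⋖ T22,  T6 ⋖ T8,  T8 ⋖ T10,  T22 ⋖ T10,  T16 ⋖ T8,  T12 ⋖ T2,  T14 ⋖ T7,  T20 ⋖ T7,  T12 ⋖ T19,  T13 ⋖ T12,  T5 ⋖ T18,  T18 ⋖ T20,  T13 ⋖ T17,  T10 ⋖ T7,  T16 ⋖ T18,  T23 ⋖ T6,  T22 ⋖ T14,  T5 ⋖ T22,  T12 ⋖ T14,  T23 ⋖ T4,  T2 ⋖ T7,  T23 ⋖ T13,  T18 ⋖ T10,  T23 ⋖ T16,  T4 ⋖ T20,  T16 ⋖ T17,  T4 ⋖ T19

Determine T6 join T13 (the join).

Common upper bounds of {T6, T13}: T12, T14, T19, T2, T7.
The least among these is T12.

T12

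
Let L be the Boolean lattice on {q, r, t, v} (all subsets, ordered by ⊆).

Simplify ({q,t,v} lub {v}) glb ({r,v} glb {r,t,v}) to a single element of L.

{v}

{q,t,v} ∨ {v} = {q,t,v}
{r,v} ∧ {r,t,v} = {r,v}
{q,t,v} ∧ {r,v} = {v}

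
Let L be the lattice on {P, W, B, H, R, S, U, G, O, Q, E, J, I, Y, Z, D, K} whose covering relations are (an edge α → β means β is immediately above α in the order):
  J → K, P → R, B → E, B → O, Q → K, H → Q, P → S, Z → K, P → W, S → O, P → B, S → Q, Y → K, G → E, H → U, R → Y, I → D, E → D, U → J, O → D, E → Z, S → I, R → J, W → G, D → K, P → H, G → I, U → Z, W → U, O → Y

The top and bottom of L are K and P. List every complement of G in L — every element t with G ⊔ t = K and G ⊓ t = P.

Need t with G ∨ t = K and G ∧ t = P.
Checking each element gives: Q, R, Y.

Q, R, Y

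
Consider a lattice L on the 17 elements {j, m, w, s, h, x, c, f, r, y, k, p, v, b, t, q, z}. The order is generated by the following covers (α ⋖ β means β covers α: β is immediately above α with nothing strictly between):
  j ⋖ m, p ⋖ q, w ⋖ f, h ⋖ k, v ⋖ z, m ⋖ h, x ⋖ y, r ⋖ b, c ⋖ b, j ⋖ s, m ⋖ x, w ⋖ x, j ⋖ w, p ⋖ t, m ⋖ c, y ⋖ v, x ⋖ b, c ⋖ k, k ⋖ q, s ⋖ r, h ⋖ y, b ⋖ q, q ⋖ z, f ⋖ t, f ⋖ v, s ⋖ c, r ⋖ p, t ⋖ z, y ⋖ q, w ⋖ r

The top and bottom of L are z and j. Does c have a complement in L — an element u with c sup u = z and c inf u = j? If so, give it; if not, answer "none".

Need u with c ∨ u = z and c ∧ u = j.
Checking each element gives: f.

f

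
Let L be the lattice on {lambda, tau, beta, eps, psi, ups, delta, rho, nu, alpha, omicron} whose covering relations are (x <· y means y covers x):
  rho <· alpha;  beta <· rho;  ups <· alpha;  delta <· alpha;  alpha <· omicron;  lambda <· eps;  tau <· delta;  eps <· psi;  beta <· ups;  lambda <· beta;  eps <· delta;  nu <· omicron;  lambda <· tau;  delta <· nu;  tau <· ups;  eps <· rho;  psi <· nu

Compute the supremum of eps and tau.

Common upper bounds of {eps, tau}: alpha, delta, nu, omicron.
The least among these is delta.

delta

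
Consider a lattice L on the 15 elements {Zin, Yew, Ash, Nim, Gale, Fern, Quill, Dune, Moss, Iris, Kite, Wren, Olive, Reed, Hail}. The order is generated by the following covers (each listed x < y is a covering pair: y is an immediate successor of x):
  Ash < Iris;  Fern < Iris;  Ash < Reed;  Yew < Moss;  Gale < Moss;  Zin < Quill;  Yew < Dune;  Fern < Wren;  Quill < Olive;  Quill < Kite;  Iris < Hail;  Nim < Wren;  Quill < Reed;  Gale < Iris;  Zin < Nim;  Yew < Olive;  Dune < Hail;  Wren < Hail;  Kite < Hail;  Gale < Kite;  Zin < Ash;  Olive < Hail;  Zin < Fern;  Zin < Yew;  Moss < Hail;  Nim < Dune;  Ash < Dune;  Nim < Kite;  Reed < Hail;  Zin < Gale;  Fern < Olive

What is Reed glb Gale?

Common lower bounds of {Reed, Gale}: Zin.
The greatest among these is Zin.

Zin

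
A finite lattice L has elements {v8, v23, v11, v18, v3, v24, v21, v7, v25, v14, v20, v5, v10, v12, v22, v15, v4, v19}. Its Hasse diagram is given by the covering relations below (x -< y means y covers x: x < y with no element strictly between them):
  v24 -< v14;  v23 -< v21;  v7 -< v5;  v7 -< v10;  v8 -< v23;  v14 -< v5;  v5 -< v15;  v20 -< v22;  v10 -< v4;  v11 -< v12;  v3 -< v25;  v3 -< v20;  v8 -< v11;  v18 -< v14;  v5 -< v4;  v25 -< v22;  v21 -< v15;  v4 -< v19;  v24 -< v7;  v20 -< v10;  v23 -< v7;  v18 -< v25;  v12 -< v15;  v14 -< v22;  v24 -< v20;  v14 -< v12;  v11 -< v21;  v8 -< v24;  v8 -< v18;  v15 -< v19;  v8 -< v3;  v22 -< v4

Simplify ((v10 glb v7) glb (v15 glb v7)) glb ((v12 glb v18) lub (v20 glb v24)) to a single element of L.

v10 ∧ v7 = v7
v15 ∧ v7 = v7
v7 ∧ v7 = v7
v12 ∧ v18 = v18
v20 ∧ v24 = v24
v18 ∨ v24 = v14
v7 ∧ v14 = v24

v24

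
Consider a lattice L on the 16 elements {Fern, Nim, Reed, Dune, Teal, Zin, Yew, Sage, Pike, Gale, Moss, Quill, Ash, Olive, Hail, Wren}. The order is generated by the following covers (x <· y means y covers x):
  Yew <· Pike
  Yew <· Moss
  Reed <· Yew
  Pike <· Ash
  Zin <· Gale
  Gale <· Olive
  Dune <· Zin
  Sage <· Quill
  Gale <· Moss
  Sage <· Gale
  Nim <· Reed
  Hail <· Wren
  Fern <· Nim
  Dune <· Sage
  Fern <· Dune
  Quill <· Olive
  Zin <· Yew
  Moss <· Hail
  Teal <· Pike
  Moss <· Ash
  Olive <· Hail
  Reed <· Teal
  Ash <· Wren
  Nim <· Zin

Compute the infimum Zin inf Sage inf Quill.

Dune

Common lower bounds of {Zin, Sage, Quill}: Dune, Fern.
The greatest among these is Dune.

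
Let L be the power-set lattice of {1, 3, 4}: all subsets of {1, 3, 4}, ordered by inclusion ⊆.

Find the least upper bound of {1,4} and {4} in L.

Common upper bounds of {{1,4}, {4}}: {1,3,4}, {1,4}.
The least among these is {1,4}.

{1,4}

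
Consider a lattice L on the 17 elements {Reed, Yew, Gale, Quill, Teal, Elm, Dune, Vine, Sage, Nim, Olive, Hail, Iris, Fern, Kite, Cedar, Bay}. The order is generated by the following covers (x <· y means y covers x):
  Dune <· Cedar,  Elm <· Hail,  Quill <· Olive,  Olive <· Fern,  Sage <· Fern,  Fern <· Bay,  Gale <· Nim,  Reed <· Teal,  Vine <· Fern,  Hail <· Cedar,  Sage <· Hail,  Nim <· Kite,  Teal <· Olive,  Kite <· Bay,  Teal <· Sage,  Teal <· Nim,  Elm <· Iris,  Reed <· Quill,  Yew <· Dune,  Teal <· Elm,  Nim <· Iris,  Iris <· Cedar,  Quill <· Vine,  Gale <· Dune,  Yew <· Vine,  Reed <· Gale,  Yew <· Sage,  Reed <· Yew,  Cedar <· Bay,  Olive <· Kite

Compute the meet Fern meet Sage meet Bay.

Sage

Common lower bounds of {Fern, Sage, Bay}: Reed, Sage, Teal, Yew.
The greatest among these is Sage.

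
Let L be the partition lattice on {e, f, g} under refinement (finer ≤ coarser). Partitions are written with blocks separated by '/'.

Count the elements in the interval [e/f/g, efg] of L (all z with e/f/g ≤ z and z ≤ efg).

The interval [e/f/g, efg] = {e/f/g, e/fg, ef/g, efg, eg/f}, which has 5 elements.

5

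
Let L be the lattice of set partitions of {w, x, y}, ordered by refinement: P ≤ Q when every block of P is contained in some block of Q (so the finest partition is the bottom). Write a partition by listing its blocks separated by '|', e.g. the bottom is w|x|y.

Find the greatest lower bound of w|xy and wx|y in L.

w|x|y

The meet (common refinement) of w|xy and wx|y intersects blocks pairwise, giving w|x|y.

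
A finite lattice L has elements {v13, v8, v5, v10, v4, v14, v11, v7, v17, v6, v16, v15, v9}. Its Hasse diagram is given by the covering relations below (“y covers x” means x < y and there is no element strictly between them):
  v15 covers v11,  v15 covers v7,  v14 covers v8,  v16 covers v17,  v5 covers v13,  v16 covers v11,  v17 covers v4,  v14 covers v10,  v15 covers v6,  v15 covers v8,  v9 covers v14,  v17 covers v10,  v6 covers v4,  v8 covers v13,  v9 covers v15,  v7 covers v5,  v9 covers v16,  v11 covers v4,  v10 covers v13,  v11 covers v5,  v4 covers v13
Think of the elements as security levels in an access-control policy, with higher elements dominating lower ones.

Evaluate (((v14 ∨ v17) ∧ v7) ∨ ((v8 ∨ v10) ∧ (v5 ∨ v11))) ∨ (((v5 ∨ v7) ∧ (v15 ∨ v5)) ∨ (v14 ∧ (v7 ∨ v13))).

v7

v14 ∨ v17 = v9
v9 ∧ v7 = v7
v8 ∨ v10 = v14
v5 ∨ v11 = v11
v14 ∧ v11 = v13
v7 ∨ v13 = v7
v5 ∨ v7 = v7
v15 ∨ v5 = v15
v7 ∧ v15 = v7
v7 ∨ v13 = v7
v14 ∧ v7 = v13
v7 ∨ v13 = v7
v7 ∨ v7 = v7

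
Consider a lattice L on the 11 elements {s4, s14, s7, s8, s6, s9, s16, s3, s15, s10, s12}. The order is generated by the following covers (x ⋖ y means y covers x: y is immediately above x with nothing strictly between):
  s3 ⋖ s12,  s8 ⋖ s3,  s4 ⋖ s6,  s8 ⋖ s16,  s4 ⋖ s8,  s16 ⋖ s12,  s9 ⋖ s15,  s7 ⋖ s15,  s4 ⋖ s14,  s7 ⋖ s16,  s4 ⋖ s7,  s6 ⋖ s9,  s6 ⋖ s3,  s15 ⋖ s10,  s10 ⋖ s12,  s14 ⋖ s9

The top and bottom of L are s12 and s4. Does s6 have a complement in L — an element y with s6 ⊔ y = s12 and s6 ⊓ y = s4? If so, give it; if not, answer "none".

s16

Need y with s6 ∨ y = s12 and s6 ∧ y = s4.
Checking each element gives: s16.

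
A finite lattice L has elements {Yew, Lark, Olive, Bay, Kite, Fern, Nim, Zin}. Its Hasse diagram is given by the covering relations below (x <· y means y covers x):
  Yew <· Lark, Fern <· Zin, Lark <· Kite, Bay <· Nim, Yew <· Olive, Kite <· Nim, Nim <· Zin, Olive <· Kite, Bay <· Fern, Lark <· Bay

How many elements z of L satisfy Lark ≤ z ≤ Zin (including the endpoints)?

6

The interval [Lark, Zin] = {Bay, Fern, Kite, Lark, Nim, Zin}, which has 6 elements.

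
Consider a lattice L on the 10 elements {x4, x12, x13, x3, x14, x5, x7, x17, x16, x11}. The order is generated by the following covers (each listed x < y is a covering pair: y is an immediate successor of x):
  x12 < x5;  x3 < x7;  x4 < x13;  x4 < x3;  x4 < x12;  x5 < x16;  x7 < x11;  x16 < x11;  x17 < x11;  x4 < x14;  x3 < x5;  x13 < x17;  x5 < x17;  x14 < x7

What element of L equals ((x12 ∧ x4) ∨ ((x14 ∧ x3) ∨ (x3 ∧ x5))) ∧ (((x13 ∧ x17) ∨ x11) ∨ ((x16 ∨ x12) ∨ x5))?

x12 ∧ x4 = x4
x14 ∧ x3 = x4
x3 ∧ x5 = x3
x4 ∨ x3 = x3
x4 ∨ x3 = x3
x13 ∧ x17 = x13
x13 ∨ x11 = x11
x16 ∨ x12 = x16
x16 ∨ x5 = x16
x11 ∨ x16 = x11
x3 ∧ x11 = x3

x3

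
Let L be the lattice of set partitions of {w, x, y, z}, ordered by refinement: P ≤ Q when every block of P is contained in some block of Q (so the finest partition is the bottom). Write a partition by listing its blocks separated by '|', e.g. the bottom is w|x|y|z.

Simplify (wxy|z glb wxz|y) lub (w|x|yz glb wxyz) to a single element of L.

wx|yz

wxy|z ∧ wxz|y = wx|y|z
w|x|yz ∧ wxyz = w|x|yz
wx|y|z ∨ w|x|yz = wx|yz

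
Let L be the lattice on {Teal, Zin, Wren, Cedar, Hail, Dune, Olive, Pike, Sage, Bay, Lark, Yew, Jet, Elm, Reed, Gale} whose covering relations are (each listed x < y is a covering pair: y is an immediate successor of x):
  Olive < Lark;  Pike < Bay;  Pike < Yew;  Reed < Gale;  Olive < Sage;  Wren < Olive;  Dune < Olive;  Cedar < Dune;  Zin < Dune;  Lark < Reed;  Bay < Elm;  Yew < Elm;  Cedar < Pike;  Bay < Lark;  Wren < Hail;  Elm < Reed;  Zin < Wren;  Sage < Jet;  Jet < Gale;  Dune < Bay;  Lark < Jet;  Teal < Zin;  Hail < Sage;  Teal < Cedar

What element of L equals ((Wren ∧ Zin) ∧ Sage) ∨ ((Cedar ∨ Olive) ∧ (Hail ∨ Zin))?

Wren

Wren ∧ Zin = Zin
Zin ∧ Sage = Zin
Cedar ∨ Olive = Olive
Hail ∨ Zin = Hail
Olive ∧ Hail = Wren
Zin ∨ Wren = Wren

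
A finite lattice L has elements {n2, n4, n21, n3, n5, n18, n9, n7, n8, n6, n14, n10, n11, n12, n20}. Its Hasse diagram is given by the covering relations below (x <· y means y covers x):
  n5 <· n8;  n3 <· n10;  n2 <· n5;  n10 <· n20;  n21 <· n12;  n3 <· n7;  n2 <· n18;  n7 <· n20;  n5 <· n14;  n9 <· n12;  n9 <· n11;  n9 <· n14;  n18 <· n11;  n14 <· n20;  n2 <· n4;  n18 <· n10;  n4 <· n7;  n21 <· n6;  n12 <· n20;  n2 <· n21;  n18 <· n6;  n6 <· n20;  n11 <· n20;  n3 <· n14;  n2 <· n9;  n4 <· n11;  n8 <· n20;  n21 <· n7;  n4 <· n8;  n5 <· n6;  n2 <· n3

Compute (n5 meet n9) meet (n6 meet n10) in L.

n2

n5 ∧ n9 = n2
n6 ∧ n10 = n18
n2 ∧ n18 = n2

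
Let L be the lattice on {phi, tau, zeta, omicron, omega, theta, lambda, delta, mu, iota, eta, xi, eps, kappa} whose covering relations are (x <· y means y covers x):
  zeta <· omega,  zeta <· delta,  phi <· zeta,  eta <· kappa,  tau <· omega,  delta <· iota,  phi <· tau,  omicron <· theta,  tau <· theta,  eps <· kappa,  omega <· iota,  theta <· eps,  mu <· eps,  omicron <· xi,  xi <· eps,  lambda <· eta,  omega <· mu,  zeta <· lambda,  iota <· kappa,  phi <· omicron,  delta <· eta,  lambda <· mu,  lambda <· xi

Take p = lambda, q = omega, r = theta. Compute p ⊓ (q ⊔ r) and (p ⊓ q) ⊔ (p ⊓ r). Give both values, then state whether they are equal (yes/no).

q ⊔ r = eps, so p ⊓ (q ⊔ r) = lambda ⊓ eps = lambda.
p ⊓ q = zeta and p ⊓ r = phi, so (p ⊓ q) ⊔ (p ⊓ r) = zeta ⊔ phi = zeta.
Equal: no.

lambda; zeta; no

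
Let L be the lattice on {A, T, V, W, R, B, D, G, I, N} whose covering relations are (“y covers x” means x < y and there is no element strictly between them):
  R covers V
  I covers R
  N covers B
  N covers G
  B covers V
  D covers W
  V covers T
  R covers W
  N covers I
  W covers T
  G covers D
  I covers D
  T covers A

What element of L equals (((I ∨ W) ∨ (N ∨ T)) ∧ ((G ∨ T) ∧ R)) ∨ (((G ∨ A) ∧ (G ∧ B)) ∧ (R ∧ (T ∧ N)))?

I ∨ W = I
N ∨ T = N
I ∨ N = N
G ∨ T = G
G ∧ R = W
N ∧ W = W
G ∨ A = G
G ∧ B = T
G ∧ T = T
T ∧ N = T
R ∧ T = T
T ∧ T = T
W ∨ T = W

W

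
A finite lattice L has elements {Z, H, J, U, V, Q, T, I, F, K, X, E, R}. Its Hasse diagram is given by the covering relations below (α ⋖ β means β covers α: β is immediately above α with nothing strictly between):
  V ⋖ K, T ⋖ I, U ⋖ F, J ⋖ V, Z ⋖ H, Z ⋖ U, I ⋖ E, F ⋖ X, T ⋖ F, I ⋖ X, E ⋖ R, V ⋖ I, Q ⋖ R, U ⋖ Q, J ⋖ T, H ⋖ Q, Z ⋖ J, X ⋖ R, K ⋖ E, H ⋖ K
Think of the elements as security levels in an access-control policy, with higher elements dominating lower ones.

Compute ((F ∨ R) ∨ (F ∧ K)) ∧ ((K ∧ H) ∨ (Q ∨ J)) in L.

F ∨ R = R
F ∧ K = J
R ∨ J = R
K ∧ H = H
Q ∨ J = R
H ∨ R = R
R ∧ R = R

R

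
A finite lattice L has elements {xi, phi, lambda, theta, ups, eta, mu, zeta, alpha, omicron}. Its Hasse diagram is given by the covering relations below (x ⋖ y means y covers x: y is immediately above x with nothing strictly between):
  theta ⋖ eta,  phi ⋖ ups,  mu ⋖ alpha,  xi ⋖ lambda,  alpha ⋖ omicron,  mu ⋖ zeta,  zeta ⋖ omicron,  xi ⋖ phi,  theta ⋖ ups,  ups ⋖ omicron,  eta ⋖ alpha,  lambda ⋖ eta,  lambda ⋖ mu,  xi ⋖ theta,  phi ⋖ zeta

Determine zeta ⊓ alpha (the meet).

Common lower bounds of {zeta, alpha}: lambda, mu, xi.
The greatest among these is mu.

mu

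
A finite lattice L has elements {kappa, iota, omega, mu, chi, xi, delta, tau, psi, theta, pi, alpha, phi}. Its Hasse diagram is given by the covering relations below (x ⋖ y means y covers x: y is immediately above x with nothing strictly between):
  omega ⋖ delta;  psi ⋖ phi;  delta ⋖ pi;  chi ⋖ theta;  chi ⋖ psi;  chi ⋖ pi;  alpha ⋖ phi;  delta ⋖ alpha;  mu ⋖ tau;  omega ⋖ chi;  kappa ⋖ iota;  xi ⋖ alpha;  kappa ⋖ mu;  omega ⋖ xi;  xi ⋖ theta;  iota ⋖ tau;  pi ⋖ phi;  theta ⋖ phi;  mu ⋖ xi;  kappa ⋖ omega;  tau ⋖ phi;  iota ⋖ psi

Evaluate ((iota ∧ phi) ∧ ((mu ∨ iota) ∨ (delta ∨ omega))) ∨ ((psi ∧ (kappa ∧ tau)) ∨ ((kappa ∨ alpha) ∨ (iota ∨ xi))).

phi

iota ∧ phi = iota
mu ∨ iota = tau
delta ∨ omega = delta
tau ∨ delta = phi
iota ∧ phi = iota
kappa ∧ tau = kappa
psi ∧ kappa = kappa
kappa ∨ alpha = alpha
iota ∨ xi = phi
alpha ∨ phi = phi
kappa ∨ phi = phi
iota ∨ phi = phi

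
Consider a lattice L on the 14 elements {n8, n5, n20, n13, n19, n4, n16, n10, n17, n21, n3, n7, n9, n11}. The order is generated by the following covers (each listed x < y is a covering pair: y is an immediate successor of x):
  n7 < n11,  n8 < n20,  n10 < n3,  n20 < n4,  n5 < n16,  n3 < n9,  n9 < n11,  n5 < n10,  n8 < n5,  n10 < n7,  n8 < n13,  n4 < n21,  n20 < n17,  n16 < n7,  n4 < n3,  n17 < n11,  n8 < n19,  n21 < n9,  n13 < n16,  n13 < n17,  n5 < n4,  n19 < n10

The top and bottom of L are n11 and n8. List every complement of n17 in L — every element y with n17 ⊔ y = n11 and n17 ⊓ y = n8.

Need y with n17 ∨ y = n11 and n17 ∧ y = n8.
Checking each element gives: n10, n19, n5.

n10, n19, n5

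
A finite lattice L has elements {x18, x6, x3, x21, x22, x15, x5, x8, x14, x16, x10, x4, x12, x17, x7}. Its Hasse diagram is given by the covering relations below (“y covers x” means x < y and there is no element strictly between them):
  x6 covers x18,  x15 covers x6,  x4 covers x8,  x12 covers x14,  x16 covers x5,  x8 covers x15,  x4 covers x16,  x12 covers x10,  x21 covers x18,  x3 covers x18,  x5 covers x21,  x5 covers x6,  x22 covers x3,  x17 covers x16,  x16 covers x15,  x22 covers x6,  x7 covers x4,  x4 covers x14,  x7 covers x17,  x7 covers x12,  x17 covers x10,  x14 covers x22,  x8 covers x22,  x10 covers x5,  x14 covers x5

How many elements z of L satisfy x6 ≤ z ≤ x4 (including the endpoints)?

The interval [x6, x4] = {x14, x15, x16, x22, x4, x5, x6, x8}, which has 8 elements.

8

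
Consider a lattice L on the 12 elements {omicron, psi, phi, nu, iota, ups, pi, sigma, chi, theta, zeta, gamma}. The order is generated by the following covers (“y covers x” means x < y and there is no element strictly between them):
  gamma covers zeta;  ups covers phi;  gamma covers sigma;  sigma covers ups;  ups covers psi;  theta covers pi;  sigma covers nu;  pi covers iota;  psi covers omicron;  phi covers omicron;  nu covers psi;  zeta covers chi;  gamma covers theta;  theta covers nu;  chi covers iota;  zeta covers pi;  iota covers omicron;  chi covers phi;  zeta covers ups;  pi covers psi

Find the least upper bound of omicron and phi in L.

phi

Common upper bounds of {omicron, phi}: chi, gamma, phi, sigma, ups, zeta.
The least among these is phi.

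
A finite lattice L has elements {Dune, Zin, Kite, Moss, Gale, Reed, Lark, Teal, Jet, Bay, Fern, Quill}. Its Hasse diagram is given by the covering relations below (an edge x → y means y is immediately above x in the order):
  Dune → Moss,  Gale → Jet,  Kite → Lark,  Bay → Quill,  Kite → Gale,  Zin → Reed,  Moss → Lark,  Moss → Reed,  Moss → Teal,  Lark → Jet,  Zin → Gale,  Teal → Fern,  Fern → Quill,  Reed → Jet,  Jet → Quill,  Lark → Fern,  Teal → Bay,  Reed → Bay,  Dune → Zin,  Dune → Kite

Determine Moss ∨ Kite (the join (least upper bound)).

Lark

Common upper bounds of {Moss, Kite}: Fern, Jet, Lark, Quill.
The least among these is Lark.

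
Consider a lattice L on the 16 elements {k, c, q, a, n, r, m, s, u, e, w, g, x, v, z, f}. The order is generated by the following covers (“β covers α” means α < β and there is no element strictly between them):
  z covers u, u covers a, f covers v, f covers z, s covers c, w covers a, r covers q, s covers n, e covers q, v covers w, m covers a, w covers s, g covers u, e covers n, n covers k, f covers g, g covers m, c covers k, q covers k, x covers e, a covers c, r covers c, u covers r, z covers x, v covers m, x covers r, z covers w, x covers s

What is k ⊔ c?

c

Common upper bounds of {k, c}: a, c, f, g, m, r, s, u, v, w, x, z.
The least among these is c.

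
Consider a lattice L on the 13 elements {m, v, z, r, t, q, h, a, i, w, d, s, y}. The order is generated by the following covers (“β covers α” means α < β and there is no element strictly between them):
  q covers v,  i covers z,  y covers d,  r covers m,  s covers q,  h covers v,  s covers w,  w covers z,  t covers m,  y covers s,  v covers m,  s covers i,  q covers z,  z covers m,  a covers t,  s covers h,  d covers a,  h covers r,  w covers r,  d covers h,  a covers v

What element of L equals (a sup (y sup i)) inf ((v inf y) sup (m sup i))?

s

y ∨ i = y
a ∨ y = y
v ∧ y = v
m ∨ i = i
v ∨ i = s
y ∧ s = s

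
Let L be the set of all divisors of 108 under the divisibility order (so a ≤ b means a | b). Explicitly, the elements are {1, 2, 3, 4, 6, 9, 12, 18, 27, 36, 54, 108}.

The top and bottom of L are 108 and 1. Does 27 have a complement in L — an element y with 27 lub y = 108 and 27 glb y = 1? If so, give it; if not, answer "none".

Need y with 27 ∨ y = 108 and 27 ∧ y = 1.
Checking each element gives: 4.

4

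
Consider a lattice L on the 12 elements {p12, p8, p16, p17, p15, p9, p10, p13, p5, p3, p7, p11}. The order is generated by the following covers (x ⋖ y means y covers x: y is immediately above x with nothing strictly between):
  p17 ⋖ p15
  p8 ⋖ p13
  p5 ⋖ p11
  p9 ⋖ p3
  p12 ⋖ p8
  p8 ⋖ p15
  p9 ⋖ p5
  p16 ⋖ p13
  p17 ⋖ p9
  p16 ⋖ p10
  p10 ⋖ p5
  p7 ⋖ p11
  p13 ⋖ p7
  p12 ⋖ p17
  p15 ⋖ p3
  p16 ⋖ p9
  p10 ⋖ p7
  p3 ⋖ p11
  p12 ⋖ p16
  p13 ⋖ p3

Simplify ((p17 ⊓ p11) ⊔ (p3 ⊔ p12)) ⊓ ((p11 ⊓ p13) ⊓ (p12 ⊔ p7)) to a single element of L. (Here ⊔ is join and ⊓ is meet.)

p13

p17 ∧ p11 = p17
p3 ∨ p12 = p3
p17 ∨ p3 = p3
p11 ∧ p13 = p13
p12 ∨ p7 = p7
p13 ∧ p7 = p13
p3 ∧ p13 = p13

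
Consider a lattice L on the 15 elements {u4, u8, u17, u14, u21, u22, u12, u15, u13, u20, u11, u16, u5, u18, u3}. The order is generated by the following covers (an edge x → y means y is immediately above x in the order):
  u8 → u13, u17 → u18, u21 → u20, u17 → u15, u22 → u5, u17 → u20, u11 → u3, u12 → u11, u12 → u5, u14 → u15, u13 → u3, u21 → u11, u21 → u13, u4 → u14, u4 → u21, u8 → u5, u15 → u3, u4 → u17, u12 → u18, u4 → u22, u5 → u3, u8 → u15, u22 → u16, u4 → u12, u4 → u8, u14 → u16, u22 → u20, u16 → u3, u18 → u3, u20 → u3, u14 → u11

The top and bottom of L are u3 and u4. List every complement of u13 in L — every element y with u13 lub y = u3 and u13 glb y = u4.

Need y with u13 ∨ y = u3 and u13 ∧ y = u4.
Checking each element gives: u12, u14, u16, u17, u18, u22.

u12, u14, u16, u17, u18, u22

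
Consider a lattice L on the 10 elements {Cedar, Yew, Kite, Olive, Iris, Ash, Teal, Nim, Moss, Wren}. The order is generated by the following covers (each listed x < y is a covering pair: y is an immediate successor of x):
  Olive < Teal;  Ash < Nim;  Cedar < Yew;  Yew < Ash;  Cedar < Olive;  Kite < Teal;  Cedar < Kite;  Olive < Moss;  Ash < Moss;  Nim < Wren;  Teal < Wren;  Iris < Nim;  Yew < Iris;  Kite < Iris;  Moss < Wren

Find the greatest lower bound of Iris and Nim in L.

Common lower bounds of {Iris, Nim}: Cedar, Iris, Kite, Yew.
The greatest among these is Iris.

Iris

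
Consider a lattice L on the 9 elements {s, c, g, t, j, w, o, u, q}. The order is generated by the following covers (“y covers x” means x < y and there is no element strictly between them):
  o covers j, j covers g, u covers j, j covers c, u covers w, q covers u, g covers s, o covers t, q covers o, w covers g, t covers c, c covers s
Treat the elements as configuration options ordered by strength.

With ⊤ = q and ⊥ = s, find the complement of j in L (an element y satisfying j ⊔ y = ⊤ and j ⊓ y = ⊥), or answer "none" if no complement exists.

none

For every candidate y, either j ∨ y ≠ q or j ∧ y ≠ s; no complement exists.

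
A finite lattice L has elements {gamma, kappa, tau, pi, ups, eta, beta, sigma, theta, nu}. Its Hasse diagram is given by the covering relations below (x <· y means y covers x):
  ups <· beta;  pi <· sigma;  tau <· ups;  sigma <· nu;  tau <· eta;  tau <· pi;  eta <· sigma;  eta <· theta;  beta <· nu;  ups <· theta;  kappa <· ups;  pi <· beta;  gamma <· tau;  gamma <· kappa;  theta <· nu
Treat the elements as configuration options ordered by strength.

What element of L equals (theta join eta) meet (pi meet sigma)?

tau

theta ∨ eta = theta
pi ∧ sigma = pi
theta ∧ pi = tau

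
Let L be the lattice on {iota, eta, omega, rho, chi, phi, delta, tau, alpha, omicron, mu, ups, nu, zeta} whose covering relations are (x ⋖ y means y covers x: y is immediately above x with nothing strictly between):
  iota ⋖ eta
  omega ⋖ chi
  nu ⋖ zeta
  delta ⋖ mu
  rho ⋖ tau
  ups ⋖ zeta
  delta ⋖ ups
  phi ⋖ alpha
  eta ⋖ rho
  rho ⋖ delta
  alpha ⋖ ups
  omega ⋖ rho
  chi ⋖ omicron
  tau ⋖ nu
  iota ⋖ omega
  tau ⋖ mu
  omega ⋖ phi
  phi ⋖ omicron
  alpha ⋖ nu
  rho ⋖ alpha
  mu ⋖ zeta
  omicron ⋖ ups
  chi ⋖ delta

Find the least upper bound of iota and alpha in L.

Common upper bounds of {iota, alpha}: alpha, nu, ups, zeta.
The least among these is alpha.

alpha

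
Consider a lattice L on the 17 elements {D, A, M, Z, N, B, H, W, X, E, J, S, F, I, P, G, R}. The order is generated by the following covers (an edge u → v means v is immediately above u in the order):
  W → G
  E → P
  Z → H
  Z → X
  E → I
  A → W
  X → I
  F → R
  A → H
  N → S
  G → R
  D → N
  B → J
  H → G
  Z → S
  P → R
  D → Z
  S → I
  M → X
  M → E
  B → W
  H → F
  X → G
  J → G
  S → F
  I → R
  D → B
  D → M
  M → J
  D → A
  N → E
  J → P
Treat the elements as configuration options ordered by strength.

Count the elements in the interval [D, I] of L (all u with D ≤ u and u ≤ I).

The interval [D, I] = {D, E, I, M, N, S, X, Z}, which has 8 elements.

8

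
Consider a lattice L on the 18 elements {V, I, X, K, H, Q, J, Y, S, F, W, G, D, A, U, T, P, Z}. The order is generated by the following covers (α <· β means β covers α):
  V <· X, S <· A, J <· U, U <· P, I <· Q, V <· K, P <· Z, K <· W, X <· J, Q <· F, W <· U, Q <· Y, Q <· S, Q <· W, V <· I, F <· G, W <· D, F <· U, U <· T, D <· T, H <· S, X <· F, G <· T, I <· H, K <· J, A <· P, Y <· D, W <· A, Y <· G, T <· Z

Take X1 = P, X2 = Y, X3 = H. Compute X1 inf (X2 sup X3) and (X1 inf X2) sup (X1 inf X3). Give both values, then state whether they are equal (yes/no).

P; S; no

X2 sup X3 = Z, so X1 inf (X2 sup X3) = P inf Z = P.
X1 inf X2 = Q and X1 inf X3 = H, so (X1 inf X2) sup (X1 inf X3) = Q sup H = S.
Equal: no.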